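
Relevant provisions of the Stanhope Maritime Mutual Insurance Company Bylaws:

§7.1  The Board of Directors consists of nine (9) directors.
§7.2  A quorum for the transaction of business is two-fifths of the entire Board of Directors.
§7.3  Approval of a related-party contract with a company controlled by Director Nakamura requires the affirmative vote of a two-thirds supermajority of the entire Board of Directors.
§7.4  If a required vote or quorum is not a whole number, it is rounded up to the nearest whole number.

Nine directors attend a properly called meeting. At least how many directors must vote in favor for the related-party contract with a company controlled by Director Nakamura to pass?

The related-party contract with a company controlled by Director Nakamura requires two-thirds of the entire Board of Directors (9).
2/3 of 9 = 6.

6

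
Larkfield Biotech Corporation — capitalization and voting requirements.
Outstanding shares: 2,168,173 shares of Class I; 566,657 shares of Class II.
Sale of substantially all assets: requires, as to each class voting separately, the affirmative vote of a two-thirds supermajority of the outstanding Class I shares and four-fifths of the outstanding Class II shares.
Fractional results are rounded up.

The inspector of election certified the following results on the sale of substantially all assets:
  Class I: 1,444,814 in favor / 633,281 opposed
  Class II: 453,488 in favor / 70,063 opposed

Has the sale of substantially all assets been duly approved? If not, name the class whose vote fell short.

Not approved — the Class I shares did not give the required vote.

Class I: 2/3 of 2168173 = 1445448.67, rounded up to 1445449; 1,445,449 required, 1,444,814 in favor — not approved.
Class II: 4/5 of 566657 = 453325.60, rounded up to 453326; 453,326 required, 453,488 in favor — approved.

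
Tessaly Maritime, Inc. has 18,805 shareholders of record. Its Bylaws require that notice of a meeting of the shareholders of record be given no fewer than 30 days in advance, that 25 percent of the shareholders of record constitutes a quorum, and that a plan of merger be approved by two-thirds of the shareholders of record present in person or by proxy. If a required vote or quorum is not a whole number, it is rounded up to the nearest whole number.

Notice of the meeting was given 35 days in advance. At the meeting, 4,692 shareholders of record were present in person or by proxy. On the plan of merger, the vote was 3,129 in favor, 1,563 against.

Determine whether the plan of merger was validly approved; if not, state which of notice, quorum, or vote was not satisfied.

Invalid — quorum requirement not satisfied.

Notice: 35 days given; 30 required. Satisfied.
Quorum: 25% of 18,805 = 4,701.25, rounded up to 4,702; 4,692 present. Not satisfied.
Vote: requires two-thirds of those present (4,692); 2/3 of 4692 = 3128, so 3,128 needed; 3,129 in favor. Satisfied.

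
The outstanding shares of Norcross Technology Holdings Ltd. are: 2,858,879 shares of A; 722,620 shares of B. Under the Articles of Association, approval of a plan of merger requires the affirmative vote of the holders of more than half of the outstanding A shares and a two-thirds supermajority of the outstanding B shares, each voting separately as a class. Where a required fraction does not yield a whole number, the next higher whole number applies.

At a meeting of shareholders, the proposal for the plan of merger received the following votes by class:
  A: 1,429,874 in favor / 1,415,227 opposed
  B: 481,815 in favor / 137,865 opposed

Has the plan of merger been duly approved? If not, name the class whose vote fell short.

Approved — every class gave the required vote.

A: a majority of 2858879 is 1429440; 1,429,440 required, 1,429,874 in favor — approved.
B: 2/3 of 722620 = 481746.67, rounded up to 481747; 481,747 required, 481,815 in favor — approved.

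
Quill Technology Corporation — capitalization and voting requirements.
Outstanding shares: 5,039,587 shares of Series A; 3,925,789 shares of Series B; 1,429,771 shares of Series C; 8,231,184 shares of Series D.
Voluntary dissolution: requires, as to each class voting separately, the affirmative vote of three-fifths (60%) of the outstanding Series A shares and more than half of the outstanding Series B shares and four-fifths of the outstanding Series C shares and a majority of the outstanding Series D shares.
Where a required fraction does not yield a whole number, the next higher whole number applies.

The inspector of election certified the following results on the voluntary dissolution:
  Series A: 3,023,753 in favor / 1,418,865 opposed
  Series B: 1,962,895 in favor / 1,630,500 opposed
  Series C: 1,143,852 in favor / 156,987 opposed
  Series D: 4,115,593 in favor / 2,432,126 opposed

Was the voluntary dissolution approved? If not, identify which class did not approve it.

Series A: 3/5 of 5039587 = 3023752.20, rounded up to 3023753; 3,023,753 required, 3,023,753 in favor — approved.
Series B: a majority of 3925789 is 1962895; 1,962,895 required, 1,962,895 in favor — approved.
Series C: 4/5 of 1429771 = 1143816.80, rounded up to 1143817; 1,143,817 required, 1,143,852 in favor — approved.
Series D: a majority of 8231184 is 4115593; 4,115,593 required, 4,115,593 in favor — approved.

Approved — every class gave the required vote.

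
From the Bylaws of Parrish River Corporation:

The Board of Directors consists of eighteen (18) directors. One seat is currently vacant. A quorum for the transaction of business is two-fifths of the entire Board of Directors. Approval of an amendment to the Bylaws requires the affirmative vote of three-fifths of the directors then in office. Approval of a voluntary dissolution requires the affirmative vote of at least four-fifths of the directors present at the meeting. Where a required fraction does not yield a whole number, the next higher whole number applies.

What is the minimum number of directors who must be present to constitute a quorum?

2/5 of 18 = 7.20, rounded up to 8.

8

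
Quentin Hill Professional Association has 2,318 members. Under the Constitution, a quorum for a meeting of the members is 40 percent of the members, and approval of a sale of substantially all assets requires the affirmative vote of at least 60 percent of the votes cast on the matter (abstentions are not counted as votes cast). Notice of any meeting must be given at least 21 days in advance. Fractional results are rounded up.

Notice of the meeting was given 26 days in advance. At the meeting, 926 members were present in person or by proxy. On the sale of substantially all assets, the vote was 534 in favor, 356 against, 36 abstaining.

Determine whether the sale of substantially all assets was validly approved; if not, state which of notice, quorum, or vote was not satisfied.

Notice: 26 days given; 21 required. Satisfied.
Quorum: 40% of 2,318 = 927.20, rounded up to 928; 926 present. Not satisfied.
Vote: requires three-fifths of the votes cast (926 − 36 abstaining = 890); 3/5 of 890 = 534, so 534 needed; 534 in favor. Satisfied.

Invalid — quorum requirement not satisfied.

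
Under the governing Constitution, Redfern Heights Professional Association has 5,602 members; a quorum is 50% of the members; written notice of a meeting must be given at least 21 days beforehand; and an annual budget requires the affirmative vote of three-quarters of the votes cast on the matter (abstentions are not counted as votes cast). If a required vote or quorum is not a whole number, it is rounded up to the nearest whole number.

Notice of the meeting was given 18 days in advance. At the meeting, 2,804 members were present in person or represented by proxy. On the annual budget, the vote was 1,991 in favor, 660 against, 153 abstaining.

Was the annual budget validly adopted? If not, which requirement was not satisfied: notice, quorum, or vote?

Notice: 18 days given; 21 required. Not satisfied.
Quorum: 50% of 5,602 = 2,801; 2,804 present. Satisfied.
Vote: requires three-fourths of the votes cast (2,804 − 153 abstaining = 2,651); 3/4 of 2651 = 1988.25, rounded up to 1989, so 1,989 needed; 1,991 in favor. Satisfied.

Invalid — notice requirement not satisfied.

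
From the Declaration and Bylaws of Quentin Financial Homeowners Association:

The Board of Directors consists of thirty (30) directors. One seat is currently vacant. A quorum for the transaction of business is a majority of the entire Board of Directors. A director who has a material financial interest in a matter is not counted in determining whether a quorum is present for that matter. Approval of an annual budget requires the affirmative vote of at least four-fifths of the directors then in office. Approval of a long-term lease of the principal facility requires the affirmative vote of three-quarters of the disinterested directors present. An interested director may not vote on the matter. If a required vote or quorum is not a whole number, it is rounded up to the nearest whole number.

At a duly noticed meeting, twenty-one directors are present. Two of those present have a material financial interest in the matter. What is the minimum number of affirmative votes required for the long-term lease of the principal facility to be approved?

The long-term lease of the principal facility requires three-fourths of the disinterested directors present (21 − 2 = 19).
3/4 of 19 = 14.25, rounded up to 15.

15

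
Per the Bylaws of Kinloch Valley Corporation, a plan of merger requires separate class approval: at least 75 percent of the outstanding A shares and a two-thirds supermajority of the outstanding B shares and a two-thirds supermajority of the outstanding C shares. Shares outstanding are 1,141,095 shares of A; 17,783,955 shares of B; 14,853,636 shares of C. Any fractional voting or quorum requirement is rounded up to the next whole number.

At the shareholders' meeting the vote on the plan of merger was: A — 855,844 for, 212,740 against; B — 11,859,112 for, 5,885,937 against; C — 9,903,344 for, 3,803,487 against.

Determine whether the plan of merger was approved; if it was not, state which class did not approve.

Approved — every class gave the required vote.

A: 3/4 of 1141095 = 855821.25, rounded up to 855822; 855,822 required, 855,844 in favor — approved.
B: 2/3 of 17783955 = 11855970; 11,855,970 required, 11,859,112 in favor — approved.
C: 2/3 of 14853636 = 9902424; 9,902,424 required, 9,903,344 in favor — approved.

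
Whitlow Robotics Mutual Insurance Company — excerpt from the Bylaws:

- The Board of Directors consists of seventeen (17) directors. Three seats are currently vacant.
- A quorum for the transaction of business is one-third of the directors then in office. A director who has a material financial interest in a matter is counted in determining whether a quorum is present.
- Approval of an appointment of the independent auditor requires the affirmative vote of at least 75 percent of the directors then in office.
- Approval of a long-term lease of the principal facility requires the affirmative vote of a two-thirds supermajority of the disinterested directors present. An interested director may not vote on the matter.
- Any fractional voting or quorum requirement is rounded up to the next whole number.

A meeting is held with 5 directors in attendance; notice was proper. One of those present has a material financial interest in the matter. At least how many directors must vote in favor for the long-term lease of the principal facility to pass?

3

The long-term lease of the principal facility requires two-thirds of the disinterested directors present (5 − 1 = 4).
2/3 of 4 = 2.67, rounded up to 3.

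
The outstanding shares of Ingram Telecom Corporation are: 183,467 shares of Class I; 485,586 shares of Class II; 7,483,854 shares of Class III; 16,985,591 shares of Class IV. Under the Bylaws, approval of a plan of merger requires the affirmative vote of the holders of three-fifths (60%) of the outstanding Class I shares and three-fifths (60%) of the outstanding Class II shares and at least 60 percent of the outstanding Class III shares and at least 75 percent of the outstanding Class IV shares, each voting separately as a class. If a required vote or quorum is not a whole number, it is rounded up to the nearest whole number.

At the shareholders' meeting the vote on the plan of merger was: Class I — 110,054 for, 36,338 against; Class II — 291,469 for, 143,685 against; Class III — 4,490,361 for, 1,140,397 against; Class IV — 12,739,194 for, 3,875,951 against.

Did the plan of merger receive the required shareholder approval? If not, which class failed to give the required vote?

Not approved — the Class I shares did not give the required vote.

Class I: 3/5 of 183467 = 110080.20, rounded up to 110081; 110,081 required, 110,054 in favor — not approved.
Class II: 3/5 of 485586 = 291351.60, rounded up to 291352; 291,352 required, 291,469 in favor — approved.
Class III: 3/5 of 7483854 = 4490312.40, rounded up to 4490313; 4,490,313 required, 4,490,361 in favor — approved.
Class IV: 3/4 of 16985591 = 12739193.25, rounded up to 12739194; 12,739,194 required, 12,739,194 in favor — approved.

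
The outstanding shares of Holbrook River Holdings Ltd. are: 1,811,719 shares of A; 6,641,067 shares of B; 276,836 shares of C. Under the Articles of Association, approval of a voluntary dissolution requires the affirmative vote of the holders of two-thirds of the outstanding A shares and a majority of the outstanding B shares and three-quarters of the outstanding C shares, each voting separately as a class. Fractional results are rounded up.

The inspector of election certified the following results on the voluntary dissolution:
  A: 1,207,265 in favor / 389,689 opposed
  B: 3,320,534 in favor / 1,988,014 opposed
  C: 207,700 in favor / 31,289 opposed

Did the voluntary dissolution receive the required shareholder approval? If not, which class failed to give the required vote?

Not approved — the A shares did not give the required vote.

A: 2/3 of 1811719 = 1207812.67, rounded up to 1207813; 1,207,813 required, 1,207,265 in favor — not approved.
B: a majority of 6641067 is 3320534; 3,320,534 required, 3,320,534 in favor — approved.
C: 3/4 of 276836 = 207627; 207,627 required, 207,700 in favor — approved.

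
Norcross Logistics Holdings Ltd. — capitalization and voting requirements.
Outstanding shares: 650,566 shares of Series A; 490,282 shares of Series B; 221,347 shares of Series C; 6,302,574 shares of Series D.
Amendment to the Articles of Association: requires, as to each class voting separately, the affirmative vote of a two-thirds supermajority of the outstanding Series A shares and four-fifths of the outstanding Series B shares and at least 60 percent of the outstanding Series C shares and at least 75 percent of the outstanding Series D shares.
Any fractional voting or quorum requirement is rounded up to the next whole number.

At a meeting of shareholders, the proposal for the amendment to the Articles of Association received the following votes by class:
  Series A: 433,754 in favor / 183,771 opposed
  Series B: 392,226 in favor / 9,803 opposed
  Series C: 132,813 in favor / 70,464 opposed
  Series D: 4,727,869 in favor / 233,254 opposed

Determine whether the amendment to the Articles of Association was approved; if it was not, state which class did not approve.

Approved — every class gave the required vote.

Series A: 2/3 of 650566 = 433710.67, rounded up to 433711; 433,711 required, 433,754 in favor — approved.
Series B: 4/5 of 490282 = 392225.60, rounded up to 392226; 392,226 required, 392,226 in favor — approved.
Series C: 3/5 of 221347 = 132808.20, rounded up to 132809; 132,809 required, 132,813 in favor — approved.
Series D: 3/4 of 6302574 = 4726930.50, rounded up to 4726931; 4,726,931 required, 4,727,869 in favor — approved.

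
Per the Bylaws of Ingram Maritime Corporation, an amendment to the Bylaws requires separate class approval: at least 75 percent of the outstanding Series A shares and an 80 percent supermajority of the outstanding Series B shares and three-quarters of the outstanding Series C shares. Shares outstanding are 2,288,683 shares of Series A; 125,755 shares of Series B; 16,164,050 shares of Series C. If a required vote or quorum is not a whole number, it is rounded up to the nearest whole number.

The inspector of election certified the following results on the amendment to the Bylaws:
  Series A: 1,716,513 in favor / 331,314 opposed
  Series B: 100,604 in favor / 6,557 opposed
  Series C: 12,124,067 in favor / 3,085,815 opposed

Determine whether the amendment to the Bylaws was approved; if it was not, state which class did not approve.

Series A: 3/4 of 2288683 = 1716512.25, rounded up to 1716513; 1,716,513 required, 1,716,513 in favor — approved.
Series B: 4/5 of 125755 = 100604; 100,604 required, 100,604 in favor — approved.
Series C: 3/4 of 16164050 = 12123037.50, rounded up to 12123038; 12,123,038 required, 12,124,067 in favor — approved.

Approved — every class gave the required vote.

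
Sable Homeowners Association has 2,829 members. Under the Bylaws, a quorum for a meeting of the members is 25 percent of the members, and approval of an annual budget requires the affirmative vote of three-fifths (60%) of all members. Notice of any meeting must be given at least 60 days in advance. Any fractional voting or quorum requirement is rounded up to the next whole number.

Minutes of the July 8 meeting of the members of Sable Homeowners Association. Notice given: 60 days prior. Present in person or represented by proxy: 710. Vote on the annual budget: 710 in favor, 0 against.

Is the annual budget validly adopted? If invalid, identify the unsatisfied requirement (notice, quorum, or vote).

Invalid — vote requirement not satisfied.

Notice: 60 days given; 60 required. Satisfied.
Quorum: 25% of 2,829 = 707.25, rounded up to 708; 710 present. Satisfied.
Vote: requires three-fifths of all members (2,829); 3/5 of 2829 = 1697.40, rounded up to 1698, so 1,698 needed; 710 in favor. Not satisfied.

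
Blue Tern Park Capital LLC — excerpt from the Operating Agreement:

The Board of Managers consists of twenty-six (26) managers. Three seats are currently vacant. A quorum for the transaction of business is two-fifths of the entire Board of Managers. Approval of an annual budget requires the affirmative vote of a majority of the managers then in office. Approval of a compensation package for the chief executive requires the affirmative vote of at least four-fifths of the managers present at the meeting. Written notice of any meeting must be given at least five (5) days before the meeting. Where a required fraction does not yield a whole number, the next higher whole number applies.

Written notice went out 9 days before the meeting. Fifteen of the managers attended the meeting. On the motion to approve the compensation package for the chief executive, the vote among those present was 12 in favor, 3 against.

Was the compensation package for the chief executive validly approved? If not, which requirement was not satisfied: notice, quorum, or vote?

Notice: 9 days given; 5 required (9 ≥ 5). Satisfied.
Quorum: 15 present; quorum is 11. Satisfied.
Vote: the compensation package for the chief executive requires four-fifths of the managers present (15). 4/5 of 15 = 12, so 12 affirmative votes are needed; 12 voted in favor. Satisfied.

Valid — all requirements satisfied.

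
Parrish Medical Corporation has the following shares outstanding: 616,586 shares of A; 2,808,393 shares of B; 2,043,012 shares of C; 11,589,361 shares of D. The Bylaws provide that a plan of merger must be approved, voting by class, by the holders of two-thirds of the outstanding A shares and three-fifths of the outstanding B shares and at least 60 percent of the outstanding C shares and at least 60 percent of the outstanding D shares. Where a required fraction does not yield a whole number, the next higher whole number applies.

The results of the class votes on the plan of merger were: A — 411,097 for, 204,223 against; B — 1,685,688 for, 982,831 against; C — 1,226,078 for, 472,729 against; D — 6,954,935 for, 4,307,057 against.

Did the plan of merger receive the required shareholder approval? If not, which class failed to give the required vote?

A: 2/3 of 616586 = 411057.33, rounded up to 411058; 411,058 required, 411,097 in favor — approved.
B: 3/5 of 2808393 = 1685035.80, rounded up to 1685036; 1,685,036 required, 1,685,688 in favor — approved.
C: 3/5 of 2043012 = 1225807.20, rounded up to 1225808; 1,225,808 required, 1,226,078 in favor — approved.
D: 3/5 of 11589361 = 6953616.60, rounded up to 6953617; 6,953,617 required, 6,954,935 in favor — approved.

Approved — every class gave the required vote.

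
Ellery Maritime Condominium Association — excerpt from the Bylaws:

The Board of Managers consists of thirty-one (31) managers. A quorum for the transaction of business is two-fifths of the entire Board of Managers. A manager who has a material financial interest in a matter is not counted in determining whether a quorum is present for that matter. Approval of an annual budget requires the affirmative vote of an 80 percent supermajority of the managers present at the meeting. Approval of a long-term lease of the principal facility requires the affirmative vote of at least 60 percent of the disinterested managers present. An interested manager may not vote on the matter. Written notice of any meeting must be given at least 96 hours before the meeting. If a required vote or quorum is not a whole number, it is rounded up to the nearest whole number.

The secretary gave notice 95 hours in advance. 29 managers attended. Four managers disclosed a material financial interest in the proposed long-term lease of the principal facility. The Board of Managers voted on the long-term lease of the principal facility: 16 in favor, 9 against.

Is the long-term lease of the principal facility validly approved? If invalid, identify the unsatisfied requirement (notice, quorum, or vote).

Invalid — notice requirement not satisfied.

Notice: 95 hours given; 96 required (95 < 96). Not satisfied.
Quorum: 29 present, but the 4 interested managers do not count, leaving 25. Quorum is 13. Satisfied.
Vote: the long-term lease of the principal facility requires three-fifths of the disinterested managers present (29 − 4 = 25). 3/5 of 25 = 15, so 15 affirmative votes are needed; 16 voted in favor. Satisfied.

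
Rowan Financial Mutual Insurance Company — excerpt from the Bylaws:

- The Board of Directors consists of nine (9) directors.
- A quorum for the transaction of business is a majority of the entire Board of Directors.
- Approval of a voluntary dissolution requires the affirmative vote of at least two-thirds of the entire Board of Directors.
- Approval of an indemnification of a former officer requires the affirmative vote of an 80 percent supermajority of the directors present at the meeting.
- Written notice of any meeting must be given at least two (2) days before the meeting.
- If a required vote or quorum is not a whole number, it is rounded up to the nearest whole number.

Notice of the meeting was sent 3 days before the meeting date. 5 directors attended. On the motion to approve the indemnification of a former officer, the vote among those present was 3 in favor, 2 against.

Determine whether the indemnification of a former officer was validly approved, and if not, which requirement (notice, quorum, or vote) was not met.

Invalid — vote requirement not satisfied.

Notice: 3 days given; 2 required (3 ≥ 2). Satisfied.
Quorum: 5 present; quorum is 5. Satisfied.
Vote: the indemnification of a former officer requires four-fifths of the directors present (5). 4/5 of 5 = 4, so 4 affirmative votes are needed; 3 voted in favor. Not satisfied.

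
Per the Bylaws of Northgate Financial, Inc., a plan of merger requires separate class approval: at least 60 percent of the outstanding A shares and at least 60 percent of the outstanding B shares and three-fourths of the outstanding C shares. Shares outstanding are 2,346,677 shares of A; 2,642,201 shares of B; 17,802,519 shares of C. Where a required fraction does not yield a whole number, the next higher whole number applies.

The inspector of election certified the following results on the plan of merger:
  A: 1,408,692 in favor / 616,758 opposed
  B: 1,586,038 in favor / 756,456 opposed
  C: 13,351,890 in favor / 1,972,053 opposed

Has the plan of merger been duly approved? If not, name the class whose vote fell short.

A: 3/5 of 2346677 = 1408006.20, rounded up to 1408007; 1,408,007 required, 1,408,692 in favor — approved.
B: 3/5 of 2642201 = 1585320.60, rounded up to 1585321; 1,585,321 required, 1,586,038 in favor — approved.
C: 3/4 of 17802519 = 13351889.25, rounded up to 13351890; 13,351,890 required, 13,351,890 in favor — approved.

Approved — every class gave the required vote.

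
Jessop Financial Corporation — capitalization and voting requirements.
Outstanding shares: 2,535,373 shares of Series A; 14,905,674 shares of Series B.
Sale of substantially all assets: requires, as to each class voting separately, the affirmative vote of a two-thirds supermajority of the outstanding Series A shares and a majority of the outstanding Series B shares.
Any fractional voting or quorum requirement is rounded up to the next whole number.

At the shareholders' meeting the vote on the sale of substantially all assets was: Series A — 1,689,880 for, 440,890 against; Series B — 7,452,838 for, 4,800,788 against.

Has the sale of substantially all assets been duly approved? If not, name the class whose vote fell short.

Series A: 2/3 of 2535373 = 1690248.67, rounded up to 1690249; 1,690,249 required, 1,689,880 in favor — not approved.
Series B: a majority of 14905674 is 7452838; 7,452,838 required, 7,452,838 in favor — approved.

Not approved — the Series A shares did not give the required vote.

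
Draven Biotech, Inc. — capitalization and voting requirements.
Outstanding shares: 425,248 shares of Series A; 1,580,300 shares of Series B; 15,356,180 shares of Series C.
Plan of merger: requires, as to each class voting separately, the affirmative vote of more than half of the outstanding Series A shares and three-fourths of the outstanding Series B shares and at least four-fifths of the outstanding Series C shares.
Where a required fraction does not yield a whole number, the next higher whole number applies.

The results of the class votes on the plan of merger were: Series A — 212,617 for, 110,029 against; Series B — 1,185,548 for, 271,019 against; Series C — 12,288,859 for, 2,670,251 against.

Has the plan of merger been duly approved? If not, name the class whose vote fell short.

Series A: a majority of 425248 is 212625; 212,625 required, 212,617 in favor — not approved.
Series B: 3/4 of 1580300 = 1185225; 1,185,225 required, 1,185,548 in favor — approved.
Series C: 4/5 of 15356180 = 12284944; 12,284,944 required, 12,288,859 in favor — approved.

Not approved — the Series A shares did not give the required vote.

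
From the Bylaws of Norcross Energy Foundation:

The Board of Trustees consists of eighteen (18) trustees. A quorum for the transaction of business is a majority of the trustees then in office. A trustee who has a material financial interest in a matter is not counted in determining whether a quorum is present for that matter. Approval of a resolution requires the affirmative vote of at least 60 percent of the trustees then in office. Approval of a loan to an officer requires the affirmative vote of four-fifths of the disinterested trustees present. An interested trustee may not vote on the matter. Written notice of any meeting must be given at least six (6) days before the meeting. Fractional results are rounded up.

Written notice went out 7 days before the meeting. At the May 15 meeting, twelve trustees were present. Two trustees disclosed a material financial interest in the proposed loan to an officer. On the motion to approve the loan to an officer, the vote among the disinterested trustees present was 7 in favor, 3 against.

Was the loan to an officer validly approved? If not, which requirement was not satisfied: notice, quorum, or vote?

Invalid — vote requirement not satisfied.

Notice: 7 days given; 6 required (7 ≥ 6). Satisfied.
Quorum: 12 present, but the 2 interested trustees do not count, leaving 10. Quorum is 10. Satisfied.
Vote: the loan to an officer requires four-fifths of the disinterested trustees present (12 − 2 = 10). 4/5 of 10 = 8, so 8 affirmative votes are needed; 7 voted in favor. Not satisfied.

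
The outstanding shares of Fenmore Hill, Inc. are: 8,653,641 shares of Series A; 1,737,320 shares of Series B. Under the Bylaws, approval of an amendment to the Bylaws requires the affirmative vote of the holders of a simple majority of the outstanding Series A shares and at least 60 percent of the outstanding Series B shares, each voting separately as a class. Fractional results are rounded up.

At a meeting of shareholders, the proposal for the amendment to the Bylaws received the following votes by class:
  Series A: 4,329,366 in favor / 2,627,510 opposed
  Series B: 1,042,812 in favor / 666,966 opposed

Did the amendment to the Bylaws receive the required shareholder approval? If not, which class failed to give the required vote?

Approved — every class gave the required vote.

Series A: a majority of 8653641 is 4326821; 4,326,821 required, 4,329,366 in favor — approved.
Series B: 3/5 of 1737320 = 1042392; 1,042,392 required, 1,042,812 in favor — approved.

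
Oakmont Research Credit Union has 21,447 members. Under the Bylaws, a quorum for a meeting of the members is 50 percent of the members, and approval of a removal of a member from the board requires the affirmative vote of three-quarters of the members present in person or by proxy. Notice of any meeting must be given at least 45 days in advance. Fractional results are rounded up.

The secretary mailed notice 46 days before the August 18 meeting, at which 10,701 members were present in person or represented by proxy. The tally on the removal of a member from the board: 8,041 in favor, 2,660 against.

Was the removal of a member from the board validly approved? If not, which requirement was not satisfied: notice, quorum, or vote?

Notice: 46 days given; 45 required. Satisfied.
Quorum: 50% of 21,447 = 10,723.50, rounded up to 10,724; 10,701 present. Not satisfied.
Vote: requires three-fourths of those present (10,701); 3/4 of 10701 = 8025.75, rounded up to 8026, so 8,026 needed; 8,041 in favor. Satisfied.

Invalid — quorum requirement not satisfied.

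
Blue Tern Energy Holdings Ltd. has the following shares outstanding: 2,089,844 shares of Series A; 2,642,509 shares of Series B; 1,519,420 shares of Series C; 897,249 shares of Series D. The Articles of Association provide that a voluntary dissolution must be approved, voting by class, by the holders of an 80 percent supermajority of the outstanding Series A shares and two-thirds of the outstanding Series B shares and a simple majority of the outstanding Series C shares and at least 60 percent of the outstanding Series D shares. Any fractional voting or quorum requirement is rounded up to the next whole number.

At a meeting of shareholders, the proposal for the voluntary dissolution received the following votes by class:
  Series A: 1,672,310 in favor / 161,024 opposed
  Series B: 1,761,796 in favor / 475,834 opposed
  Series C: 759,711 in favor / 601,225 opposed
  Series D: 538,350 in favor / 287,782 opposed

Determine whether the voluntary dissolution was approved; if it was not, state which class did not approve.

Series A: 4/5 of 2089844 = 1671875.20, rounded up to 1671876; 1,671,876 required, 1,672,310 in favor — approved.
Series B: 2/3 of 2642509 = 1761672.67, rounded up to 1761673; 1,761,673 required, 1,761,796 in favor — approved.
Series C: a majority of 1519420 is 759711; 759,711 required, 759,711 in favor — approved.
Series D: 3/5 of 897249 = 538349.40, rounded up to 538350; 538,350 required, 538,350 in favor — approved.

Approved — every class gave the required vote.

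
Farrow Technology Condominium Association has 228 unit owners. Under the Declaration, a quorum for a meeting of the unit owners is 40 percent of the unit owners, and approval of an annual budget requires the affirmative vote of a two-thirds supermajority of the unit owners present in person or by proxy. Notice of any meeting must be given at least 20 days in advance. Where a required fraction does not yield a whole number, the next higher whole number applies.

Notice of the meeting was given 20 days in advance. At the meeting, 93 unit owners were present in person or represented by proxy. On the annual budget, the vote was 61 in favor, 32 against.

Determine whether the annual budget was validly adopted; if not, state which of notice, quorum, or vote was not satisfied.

Invalid — vote requirement not satisfied.

Notice: 20 days given; 20 required. Satisfied.
Quorum: 40% of 228 = 91.20, rounded up to 92; 93 present. Satisfied.
Vote: requires two-thirds of those present (93); 2/3 of 93 = 62, so 62 needed; 61 in favor. Not satisfied.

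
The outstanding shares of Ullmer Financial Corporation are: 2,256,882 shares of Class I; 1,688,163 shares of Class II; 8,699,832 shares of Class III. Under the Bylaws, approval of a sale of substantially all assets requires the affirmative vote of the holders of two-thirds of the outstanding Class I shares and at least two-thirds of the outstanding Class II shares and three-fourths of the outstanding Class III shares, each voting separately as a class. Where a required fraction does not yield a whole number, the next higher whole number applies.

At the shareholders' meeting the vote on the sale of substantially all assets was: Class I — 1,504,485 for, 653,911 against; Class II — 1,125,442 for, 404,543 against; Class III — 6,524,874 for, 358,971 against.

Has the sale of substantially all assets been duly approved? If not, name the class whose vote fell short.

Not approved — the Class I shares did not give the required vote.

Class I: 2/3 of 2256882 = 1504588; 1,504,588 required, 1,504,485 in favor — not approved.
Class II: 2/3 of 1688163 = 1125442; 1,125,442 required, 1,125,442 in favor — approved.
Class III: 3/4 of 8699832 = 6524874; 6,524,874 required, 6,524,874 in favor — approved.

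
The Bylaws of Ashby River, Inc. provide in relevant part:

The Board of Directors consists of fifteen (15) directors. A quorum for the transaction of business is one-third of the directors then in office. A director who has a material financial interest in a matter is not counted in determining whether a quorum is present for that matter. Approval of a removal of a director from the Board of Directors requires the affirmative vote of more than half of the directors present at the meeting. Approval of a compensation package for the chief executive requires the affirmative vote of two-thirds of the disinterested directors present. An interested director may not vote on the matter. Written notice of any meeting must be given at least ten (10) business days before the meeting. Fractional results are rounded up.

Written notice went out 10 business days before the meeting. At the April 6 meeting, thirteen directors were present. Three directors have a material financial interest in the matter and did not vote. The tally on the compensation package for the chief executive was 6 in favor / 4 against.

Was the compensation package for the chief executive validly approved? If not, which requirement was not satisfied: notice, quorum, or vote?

Invalid — vote requirement not satisfied.

Notice: 10 business days given; 10 required (10 ≥ 10). Satisfied.
Quorum: 13 present, but the 3 interested directors do not count, leaving 10. Quorum is 5. Satisfied.
Vote: the compensation package for the chief executive requires two-thirds of the disinterested directors present (13 − 3 = 10). 2/3 of 10 = 6.67, rounded up to 7, so 7 affirmative votes are needed; 6 voted in favor. Not satisfied.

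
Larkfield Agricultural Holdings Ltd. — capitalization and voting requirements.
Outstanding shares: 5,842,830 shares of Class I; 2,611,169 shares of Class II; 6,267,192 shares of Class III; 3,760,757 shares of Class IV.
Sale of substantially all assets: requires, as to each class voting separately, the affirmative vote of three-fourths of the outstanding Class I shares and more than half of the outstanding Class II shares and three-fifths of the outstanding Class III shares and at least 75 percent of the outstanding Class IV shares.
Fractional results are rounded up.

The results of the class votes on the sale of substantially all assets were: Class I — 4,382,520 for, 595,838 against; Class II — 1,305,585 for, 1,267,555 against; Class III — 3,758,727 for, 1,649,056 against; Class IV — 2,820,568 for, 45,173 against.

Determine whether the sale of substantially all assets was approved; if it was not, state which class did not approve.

Class I: 3/4 of 5842830 = 4382122.50, rounded up to 4382123; 4,382,123 required, 4,382,520 in favor — approved.
Class II: a majority of 2611169 is 1305585; 1,305,585 required, 1,305,585 in favor — approved.
Class III: 3/5 of 6267192 = 3760315.20, rounded up to 3760316; 3,760,316 required, 3,758,727 in favor — not approved.
Class IV: 3/4 of 3760757 = 2820567.75, rounded up to 2820568; 2,820,568 required, 2,820,568 in favor — approved.

Not approved — the Class III shares did not give the required vote.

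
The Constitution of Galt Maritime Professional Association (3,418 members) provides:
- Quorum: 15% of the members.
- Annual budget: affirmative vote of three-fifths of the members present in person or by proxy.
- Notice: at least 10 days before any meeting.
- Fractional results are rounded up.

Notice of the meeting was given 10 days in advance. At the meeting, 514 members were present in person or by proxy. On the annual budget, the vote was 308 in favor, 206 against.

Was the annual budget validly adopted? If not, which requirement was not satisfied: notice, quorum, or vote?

Notice: 10 days given; 10 required. Satisfied.
Quorum: 15% of 3,418 = 512.70, rounded up to 513; 514 present. Satisfied.
Vote: requires three-fifths of those present (514); 3/5 of 514 = 308.40, rounded up to 309, so 309 needed; 308 in favor. Not satisfied.

Invalid — vote requirement not satisfied.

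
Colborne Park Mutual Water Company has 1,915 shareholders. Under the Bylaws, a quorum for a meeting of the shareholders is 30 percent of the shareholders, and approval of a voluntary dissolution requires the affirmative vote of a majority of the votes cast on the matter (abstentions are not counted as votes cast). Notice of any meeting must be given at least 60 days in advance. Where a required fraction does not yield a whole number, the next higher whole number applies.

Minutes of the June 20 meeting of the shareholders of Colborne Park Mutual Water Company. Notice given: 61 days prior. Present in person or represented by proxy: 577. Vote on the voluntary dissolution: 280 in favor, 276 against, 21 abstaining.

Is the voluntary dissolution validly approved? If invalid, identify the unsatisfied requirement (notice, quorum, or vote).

Valid — all requirements satisfied.

Notice: 61 days given; 60 required. Satisfied.
Quorum: 30% of 1,915 = 574.50, rounded up to 575; 577 present. Satisfied.
Vote: requires a majority of the votes cast (577 − 21 abstaining = 556); a majority of 556 is 279, so 279 needed; 280 in favor. Satisfied.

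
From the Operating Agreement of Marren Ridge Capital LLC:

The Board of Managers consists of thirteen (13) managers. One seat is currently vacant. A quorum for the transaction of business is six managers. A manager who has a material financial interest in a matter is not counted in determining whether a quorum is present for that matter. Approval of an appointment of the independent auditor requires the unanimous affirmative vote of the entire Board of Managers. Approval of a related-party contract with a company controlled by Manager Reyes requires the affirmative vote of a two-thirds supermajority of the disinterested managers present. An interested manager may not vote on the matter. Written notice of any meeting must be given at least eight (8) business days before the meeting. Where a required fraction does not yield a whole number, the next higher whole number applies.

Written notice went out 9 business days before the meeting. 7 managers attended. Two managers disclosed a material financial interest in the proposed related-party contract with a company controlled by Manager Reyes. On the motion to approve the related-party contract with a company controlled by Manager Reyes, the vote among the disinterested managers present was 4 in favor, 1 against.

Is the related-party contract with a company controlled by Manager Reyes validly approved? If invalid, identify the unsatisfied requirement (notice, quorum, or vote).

Notice: 9 business days given; 8 required (9 ≥ 8). Satisfied.
Quorum: 7 present, but the 2 interested managers do not count, leaving 5. Quorum is 6. Not satisfied.
Vote: the related-party contract with a company controlled by Manager Reyes requires two-thirds of the disinterested managers present (7 − 2 = 5). 2/3 of 5 = 3.33, rounded up to 4, so 4 affirmative votes are needed; 4 voted in favor. Satisfied. (Moot — without a quorum no business can be validly transacted.)

Invalid — quorum requirement not satisfied.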